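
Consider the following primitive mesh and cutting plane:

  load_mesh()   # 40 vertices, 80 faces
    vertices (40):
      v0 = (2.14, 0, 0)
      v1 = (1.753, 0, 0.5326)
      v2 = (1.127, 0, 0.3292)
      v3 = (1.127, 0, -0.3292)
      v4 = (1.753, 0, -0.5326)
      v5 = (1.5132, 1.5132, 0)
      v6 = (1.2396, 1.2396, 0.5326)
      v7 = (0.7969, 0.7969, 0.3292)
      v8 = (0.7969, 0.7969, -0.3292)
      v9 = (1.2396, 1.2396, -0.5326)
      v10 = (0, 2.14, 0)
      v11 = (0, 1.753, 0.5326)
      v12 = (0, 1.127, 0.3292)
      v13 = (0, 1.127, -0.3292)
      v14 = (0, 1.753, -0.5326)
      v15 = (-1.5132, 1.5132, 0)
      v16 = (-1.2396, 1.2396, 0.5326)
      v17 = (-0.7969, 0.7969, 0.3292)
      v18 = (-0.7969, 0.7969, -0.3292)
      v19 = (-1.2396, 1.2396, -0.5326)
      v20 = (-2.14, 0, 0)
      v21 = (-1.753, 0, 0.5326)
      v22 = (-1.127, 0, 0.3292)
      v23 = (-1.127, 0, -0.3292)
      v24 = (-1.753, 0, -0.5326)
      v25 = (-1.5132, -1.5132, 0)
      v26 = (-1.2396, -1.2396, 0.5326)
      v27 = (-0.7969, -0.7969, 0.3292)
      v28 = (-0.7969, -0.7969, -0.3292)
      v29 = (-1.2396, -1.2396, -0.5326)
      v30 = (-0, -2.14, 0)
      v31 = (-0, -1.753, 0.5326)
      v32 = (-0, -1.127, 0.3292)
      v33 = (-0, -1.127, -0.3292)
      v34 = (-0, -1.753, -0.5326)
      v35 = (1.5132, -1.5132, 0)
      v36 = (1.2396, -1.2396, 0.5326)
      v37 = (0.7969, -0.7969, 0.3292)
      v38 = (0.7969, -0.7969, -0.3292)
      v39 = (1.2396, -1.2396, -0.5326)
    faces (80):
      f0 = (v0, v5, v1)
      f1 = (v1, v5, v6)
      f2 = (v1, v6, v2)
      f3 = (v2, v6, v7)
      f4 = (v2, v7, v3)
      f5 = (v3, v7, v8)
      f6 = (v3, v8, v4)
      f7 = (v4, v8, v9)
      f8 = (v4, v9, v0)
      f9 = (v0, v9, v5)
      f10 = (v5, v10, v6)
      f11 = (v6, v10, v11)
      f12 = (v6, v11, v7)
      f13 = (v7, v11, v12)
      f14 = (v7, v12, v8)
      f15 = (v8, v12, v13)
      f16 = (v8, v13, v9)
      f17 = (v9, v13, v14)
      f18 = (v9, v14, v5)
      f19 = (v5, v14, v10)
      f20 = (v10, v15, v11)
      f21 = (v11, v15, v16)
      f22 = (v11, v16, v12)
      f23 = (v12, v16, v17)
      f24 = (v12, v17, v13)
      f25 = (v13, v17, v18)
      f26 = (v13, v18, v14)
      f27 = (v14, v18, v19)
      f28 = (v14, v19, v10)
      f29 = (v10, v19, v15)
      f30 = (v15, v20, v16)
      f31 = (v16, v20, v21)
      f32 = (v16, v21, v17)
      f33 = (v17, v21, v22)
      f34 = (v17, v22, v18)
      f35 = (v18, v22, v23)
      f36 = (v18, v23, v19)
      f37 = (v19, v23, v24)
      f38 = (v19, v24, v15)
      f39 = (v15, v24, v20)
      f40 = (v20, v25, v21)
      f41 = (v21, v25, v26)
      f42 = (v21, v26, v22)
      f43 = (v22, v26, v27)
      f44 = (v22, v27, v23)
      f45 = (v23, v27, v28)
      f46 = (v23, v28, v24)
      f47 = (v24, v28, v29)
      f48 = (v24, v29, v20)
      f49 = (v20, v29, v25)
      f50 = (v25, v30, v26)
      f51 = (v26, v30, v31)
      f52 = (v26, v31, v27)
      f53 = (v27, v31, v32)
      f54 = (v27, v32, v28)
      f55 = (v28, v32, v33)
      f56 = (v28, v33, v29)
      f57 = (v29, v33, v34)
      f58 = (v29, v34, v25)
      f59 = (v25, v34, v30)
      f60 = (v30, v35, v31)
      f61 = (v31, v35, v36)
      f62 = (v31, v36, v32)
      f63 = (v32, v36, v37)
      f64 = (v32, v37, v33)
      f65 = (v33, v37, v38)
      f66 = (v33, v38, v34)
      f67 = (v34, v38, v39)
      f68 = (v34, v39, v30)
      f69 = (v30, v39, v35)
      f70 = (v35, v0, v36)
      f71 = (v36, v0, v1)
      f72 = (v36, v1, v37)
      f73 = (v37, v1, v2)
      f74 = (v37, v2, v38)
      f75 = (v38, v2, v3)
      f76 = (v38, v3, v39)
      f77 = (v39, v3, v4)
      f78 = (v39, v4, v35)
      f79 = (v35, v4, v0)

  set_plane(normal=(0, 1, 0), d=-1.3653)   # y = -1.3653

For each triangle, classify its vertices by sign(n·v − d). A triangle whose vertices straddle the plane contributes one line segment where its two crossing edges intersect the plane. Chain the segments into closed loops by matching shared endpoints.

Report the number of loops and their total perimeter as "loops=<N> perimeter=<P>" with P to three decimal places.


loops=1 perimeter=7.178

Straddling triangles (18 of 80):
  (v20,v25,v21) [+-+] → (-1.57446, -1.3653, 0)–(-1.53664, -1.3653, 0.0520563)  len=0.0643
  (v21,v25,v26) [+-+] → (-1.53664, -1.3653, 0.0520563)–(-1.3653, -1.3653, 0.287908)  len=0.2915
  (v20,v29,v25) [++-] → (-1.3653, -1.3653, -0.287908)–(-1.57446, -1.3653, 0)  len=0.3559
  (v25,v30,v26) [--+] → (-1.06655, -1.3653, 0.458247)–(-1.3653, -1.3653, 0.287908)  len=0.3439
  (v26,v30,v31) [+--] → (-1.06655, -1.3653, 0.458247)–(-0.936098, -1.3653, 0.5326)  len=0.1502
  (v26,v31,v27) [+-+] → (-0.936098, -1.3653, 0.5326)–(-0.323144, -1.3653, 0.450121)  len=0.6185
  (v27,v31,v32) [+-+] → (-0.323144, -1.3653, 0.450121)–(0, -1.3653, 0.406628)  len=0.3261
  (v29,v33,v34) [++-] → (0, -1.3653, -0.406628)–(-0.936098, -1.3653, -0.5326)  len=0.9445
  (v29,v34,v25) [+--] → (-0.936098, -1.3653, -0.5326)–(-1.3653, -1.3653, -0.287908)  len=0.4941
  (v31,v35,v36) [--+] → (1.3653, -1.3653, 0.287908)–(0.936098, -1.3653, 0.5326)  len=0.4941
  (v31,v36,v32) [-++] → (0.936098, -1.3653, 0.5326)–(0, -1.3653, 0.406628)  len=0.9445
  (v33,v38,v34) [++-] → (0.323144, -1.3653, -0.450121)–(0, -1.3653, -0.406628)  len=0.3261
  (v34,v38,v39) [-++] → (0.323144, -1.3653, -0.450121)–(0.936098, -1.3653, -0.5326)  len=0.6185
  (v34,v39,v30) [-+-] → (0.936098, -1.3653, -0.5326)–(1.06655, -1.3653, -0.458247)  len=0.1502
  (v30,v39,v35) [-+-] → (1.06655, -1.3653, -0.458247)–(1.3653, -1.3653, -0.287908)  len=0.3439
  (v35,v0,v36) [-++] → (1.57446, -1.3653, 0)–(1.3653, -1.3653, 0.287908)  len=0.3559
  (v39,v4,v35) [++-] → (1.53664, -1.3653, -0.0520563)–(1.3653, -1.3653, -0.287908)  len=0.2915
  (v35,v4,v0) [-++] → (1.53664, -1.3653, -0.0520563)–(1.57446, -1.3653, 0)  len=0.0643

Chained into 1 loop(s):
  loop 1: 18 segments, perimeter = 7.1778
Total perimeter = 7.178


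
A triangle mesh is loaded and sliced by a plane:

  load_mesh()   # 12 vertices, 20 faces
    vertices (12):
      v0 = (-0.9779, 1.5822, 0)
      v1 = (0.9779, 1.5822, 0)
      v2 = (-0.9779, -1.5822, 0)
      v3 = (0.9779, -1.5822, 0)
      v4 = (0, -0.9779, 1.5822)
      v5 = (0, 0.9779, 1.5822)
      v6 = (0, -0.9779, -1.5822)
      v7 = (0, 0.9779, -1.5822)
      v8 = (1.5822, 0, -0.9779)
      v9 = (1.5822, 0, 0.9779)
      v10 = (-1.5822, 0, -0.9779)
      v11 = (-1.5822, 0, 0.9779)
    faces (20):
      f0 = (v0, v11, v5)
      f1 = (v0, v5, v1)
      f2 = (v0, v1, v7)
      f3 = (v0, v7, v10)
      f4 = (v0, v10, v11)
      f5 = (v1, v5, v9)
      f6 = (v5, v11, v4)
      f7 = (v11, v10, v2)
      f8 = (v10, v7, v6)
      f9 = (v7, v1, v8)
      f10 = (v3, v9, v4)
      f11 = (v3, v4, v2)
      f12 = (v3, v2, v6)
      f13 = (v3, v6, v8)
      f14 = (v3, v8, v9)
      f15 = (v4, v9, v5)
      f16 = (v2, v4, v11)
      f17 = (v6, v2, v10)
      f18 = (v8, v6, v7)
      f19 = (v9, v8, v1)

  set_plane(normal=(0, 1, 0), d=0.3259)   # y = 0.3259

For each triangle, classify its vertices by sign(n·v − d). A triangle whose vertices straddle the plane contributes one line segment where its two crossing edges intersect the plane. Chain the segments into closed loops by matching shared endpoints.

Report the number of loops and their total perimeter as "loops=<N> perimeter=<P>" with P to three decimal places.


loops=1 perimeter=9.902

Straddling triangles (10 of 20):
  (v0,v11,v5) [+-+] → (-1.45773, 0.3259, 0.776473)–(-1.05491, 0.3259, 1.17929)  len=0.5697
  (v0,v7,v10) [++-] → (-1.05491, 0.3259, -1.17929)–(-1.45773, 0.3259, -0.776473)  len=0.5697
  (v0,v10,v11) [+--] → (-1.45773, 0.3259, -0.776473)–(-1.45773, 0.3259, 0.776473)  len=1.5529
  (v1,v5,v9) [++-] → (1.05491, 0.3259, 1.17929)–(1.45773, 0.3259, 0.776473)  len=0.5697
  (v5,v11,v4) [+--] → (-1.05491, 0.3259, 1.17929)–(0, 0.3259, 1.5822)  len=1.1292
  (v10,v7,v6) [-+-] → (-1.05491, 0.3259, -1.17929)–(0, 0.3259, -1.5822)  len=1.1292
  (v7,v1,v8) [++-] → (1.45773, 0.3259, -0.776473)–(1.05491, 0.3259, -1.17929)  len=0.5697
  (v4,v9,v5) [--+] → (1.05491, 0.3259, 1.17929)–(0, 0.3259, 1.5822)  len=1.1292
  (v8,v6,v7) [--+] → (0, 0.3259, -1.5822)–(1.05491, 0.3259, -1.17929)  len=1.1292
  (v9,v8,v1) [--+] → (1.45773, 0.3259, -0.776473)–(1.45773, 0.3259, 0.776473)  len=1.5529

Chained into 1 loop(s):
  loop 1: 10 segments, perimeter = 9.9015
Total perimeter = 9.902


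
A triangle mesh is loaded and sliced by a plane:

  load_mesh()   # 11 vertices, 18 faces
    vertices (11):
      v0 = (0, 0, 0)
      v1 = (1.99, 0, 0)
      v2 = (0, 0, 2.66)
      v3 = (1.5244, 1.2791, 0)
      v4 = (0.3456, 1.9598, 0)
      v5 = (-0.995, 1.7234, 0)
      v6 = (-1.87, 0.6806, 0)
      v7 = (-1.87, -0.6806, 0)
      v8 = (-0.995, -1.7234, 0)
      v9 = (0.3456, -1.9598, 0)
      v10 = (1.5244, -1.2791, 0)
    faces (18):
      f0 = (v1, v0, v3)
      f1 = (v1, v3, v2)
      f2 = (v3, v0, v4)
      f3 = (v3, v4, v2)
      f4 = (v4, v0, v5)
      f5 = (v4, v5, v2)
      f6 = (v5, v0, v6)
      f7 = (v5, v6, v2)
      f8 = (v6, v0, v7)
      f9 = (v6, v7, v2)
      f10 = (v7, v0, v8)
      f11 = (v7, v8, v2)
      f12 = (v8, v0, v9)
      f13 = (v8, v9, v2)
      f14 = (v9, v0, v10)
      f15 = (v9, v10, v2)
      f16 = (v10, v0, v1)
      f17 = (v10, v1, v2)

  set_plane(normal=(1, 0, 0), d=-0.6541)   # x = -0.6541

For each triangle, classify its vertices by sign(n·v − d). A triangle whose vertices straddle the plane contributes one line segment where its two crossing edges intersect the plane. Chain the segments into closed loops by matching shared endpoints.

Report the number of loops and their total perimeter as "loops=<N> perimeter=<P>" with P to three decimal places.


Straddling triangles (10 of 18):
  (v4,v0,v5) [++-] → (-0.6541, 1.13294, 0)–(-0.6541, 1.78351, 0)  len=0.6506
  (v4,v5,v2) [+-+] → (-0.6541, 1.78351, 0)–(-0.6541, 1.13294, 0.911351)  len=1.1197
  (v5,v0,v6) [-+-] → (-0.6541, 1.13294, 0)–(-0.6541, 0.238064, 0)  len=0.8949
  (v5,v6,v2) [--+] → (-0.6541, 0.238064, 1.72957)–(-0.6541, 1.13294, 0.911351)  len=1.2126
  (v6,v0,v7) [-+-] → (-0.6541, 0.238064, 0)–(-0.6541, -0.238064, 0)  len=0.4761
  (v6,v7,v2) [--+] → (-0.6541, -0.238064, 1.72957)–(-0.6541, 0.238064, 1.72957)  len=0.4761
  (v7,v0,v8) [-+-] → (-0.6541, -0.238064, 0)–(-0.6541, -1.13294, 0)  len=0.8949
  (v7,v8,v2) [--+] → (-0.6541, -1.13294, 0.911351)–(-0.6541, -0.238064, 1.72957)  len=1.2126
  (v8,v0,v9) [-++] → (-0.6541, -1.13294, 0)–(-0.6541, -1.78351, 0)  len=0.6506
  (v8,v9,v2) [-++] → (-0.6541, -1.78351, 0)–(-0.6541, -1.13294, 0.911351)  len=1.1197

Chained into 1 loop(s):
  loop 1: 10 segments, perimeter = 8.7077
Total perimeter = 8.708

loops=1 perimeter=8.708


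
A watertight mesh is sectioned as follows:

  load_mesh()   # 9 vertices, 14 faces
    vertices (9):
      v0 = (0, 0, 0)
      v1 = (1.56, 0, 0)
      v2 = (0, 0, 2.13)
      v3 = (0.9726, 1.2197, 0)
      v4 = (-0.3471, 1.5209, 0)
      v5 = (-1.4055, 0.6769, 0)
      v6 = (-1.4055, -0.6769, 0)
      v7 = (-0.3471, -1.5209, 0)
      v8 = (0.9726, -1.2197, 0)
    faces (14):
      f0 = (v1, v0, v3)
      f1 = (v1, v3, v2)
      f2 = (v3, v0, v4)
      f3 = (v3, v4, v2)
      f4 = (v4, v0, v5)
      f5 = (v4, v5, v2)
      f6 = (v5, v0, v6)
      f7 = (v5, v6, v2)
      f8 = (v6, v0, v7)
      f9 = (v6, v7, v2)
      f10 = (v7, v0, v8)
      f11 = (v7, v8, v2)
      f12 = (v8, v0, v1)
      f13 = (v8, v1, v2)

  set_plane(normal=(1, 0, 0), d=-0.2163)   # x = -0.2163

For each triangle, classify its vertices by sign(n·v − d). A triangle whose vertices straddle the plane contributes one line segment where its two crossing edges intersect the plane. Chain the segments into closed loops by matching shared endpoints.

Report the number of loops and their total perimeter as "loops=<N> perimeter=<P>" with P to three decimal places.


loops=1 perimeter=7.745

Straddling triangles (10 of 14):
  (v3,v0,v4) [++-] → (-0.2163, 0.947769, 0)–(-0.2163, 1.49105, 0)  len=0.5433
  (v3,v4,v2) [+-+] → (-0.2163, 1.49105, 0)–(-0.2163, 0.947769, 0.802662)  len=0.9692
  (v4,v0,v5) [-+-] → (-0.2163, 0.947769, 0)–(-0.2163, 0.104172, 0)  len=0.8436
  (v4,v5,v2) [--+] → (-0.2163, 0.104172, 1.8022)–(-0.2163, 0.947769, 0.802662)  len=1.3080
  (v5,v0,v6) [-+-] → (-0.2163, 0.104172, 0)–(-0.2163, -0.104172, 0)  len=0.2083
  (v5,v6,v2) [--+] → (-0.2163, -0.104172, 1.8022)–(-0.2163, 0.104172, 1.8022)  len=0.2083
  (v6,v0,v7) [-+-] → (-0.2163, -0.104172, 0)–(-0.2163, -0.947769, 0)  len=0.8436
  (v6,v7,v2) [--+] → (-0.2163, -0.947769, 0.802662)–(-0.2163, -0.104172, 1.8022)  len=1.3080
  (v7,v0,v8) [-++] → (-0.2163, -0.947769, 0)–(-0.2163, -1.49105, 0)  len=0.5433
  (v7,v8,v2) [-++] → (-0.2163, -1.49105, 0)–(-0.2163, -0.947769, 0.802662)  len=0.9692

Chained into 1 loop(s):
  loop 1: 10 segments, perimeter = 7.7448
Total perimeter = 7.745


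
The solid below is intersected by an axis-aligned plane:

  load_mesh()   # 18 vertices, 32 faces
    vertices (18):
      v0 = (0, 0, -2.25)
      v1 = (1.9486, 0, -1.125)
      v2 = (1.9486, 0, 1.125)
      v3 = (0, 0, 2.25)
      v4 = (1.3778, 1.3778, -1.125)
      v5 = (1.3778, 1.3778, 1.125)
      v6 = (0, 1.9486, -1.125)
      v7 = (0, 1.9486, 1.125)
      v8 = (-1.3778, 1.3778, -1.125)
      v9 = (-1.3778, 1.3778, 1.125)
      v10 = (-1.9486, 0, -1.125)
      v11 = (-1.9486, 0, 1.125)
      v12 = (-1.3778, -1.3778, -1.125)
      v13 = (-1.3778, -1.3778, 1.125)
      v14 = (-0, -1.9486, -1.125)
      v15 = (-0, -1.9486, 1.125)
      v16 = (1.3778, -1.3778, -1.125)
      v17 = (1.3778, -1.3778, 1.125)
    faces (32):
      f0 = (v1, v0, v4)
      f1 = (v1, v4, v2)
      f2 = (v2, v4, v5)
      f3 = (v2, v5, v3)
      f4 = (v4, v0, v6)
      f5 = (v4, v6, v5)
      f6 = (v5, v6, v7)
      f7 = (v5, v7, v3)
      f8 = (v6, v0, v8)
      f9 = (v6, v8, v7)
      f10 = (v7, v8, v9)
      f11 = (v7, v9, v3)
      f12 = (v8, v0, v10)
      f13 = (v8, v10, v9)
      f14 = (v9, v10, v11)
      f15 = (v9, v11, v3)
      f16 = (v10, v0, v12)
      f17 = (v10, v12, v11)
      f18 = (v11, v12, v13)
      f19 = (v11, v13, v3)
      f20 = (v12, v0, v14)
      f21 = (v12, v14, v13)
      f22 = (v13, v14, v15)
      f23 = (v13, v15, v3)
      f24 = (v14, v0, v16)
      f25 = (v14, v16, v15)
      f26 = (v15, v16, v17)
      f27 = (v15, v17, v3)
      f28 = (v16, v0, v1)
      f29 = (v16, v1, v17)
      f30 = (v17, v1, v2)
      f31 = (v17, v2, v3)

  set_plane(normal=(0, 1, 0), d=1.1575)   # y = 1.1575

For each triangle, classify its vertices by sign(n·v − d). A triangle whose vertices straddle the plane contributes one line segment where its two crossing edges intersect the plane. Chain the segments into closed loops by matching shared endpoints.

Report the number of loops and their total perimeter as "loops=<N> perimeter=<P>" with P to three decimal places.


loops=1 perimeter=10.700

Straddling triangles (12 of 32):
  (v1,v0,v4) [--+] → (1.1575, 1.1575, -1.30488)–(1.46907, 1.1575, -1.125)  len=0.3598
  (v1,v4,v2) [-+-] → (1.46907, 1.1575, -1.125)–(1.46907, 1.1575, -0.765242)  len=0.3598
  (v2,v4,v5) [-++] → (1.46907, 1.1575, -0.765242)–(1.46907, 1.1575, 1.125)  len=1.8902
  (v2,v5,v3) [-+-] → (1.46907, 1.1575, 1.125)–(1.1575, 1.1575, 1.30488)  len=0.3598
  (v4,v0,v6) [+-+] → (1.1575, 1.1575, -1.30488)–(0, 1.1575, -1.58173)  len=1.1901
  (v5,v7,v3) [++-] → (0, 1.1575, 1.58173)–(1.1575, 1.1575, 1.30488)  len=1.1901
  (v6,v0,v8) [+-+] → (0, 1.1575, -1.58173)–(-1.1575, 1.1575, -1.30488)  len=1.1901
  (v7,v9,v3) [++-] → (-1.1575, 1.1575, 1.30488)–(0, 1.1575, 1.58173)  len=1.1901
  (v8,v0,v10) [+--] → (-1.1575, 1.1575, -1.30488)–(-1.46907, 1.1575, -1.125)  len=0.3598
  (v8,v10,v9) [+-+] → (-1.46907, 1.1575, -1.125)–(-1.46907, 1.1575, 0.765242)  len=1.8902
  (v9,v10,v11) [+--] → (-1.46907, 1.1575, 0.765242)–(-1.46907, 1.1575, 1.125)  len=0.3598
  (v9,v11,v3) [+--] → (-1.46907, 1.1575, 1.125)–(-1.1575, 1.1575, 1.30488)  len=0.3598

Chained into 1 loop(s):
  loop 1: 12 segments, perimeter = 10.6997
Total perimeter = 10.700


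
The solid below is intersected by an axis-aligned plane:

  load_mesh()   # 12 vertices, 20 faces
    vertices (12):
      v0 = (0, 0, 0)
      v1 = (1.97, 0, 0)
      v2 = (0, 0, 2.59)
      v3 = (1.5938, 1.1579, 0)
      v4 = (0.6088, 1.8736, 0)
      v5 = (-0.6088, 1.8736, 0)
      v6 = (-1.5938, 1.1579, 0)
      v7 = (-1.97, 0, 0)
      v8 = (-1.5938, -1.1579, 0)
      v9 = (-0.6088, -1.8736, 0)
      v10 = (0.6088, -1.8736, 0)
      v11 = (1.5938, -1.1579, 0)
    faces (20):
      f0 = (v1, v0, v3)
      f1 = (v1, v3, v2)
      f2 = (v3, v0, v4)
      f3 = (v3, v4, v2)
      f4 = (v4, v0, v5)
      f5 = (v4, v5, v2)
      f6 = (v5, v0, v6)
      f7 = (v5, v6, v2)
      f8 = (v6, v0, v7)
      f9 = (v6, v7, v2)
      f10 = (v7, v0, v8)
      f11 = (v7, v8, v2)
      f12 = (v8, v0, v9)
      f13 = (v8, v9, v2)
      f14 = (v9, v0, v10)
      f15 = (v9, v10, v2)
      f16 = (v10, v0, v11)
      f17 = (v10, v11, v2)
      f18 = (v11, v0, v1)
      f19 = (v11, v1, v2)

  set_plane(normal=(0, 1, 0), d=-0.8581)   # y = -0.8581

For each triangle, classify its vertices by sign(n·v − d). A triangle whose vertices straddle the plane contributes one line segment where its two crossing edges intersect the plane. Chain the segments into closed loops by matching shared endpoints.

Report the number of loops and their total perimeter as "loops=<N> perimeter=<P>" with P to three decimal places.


Straddling triangles (10 of 20):
  (v7,v0,v8) [++-] → (-1.18114, -0.8581, 0)–(-1.6912, -0.8581, 0)  len=0.5101
  (v7,v8,v2) [+-+] → (-1.6912, -0.8581, 0)–(-1.18114, -0.8581, 0.670595)  len=0.8425
  (v8,v0,v9) [-+-] → (-1.18114, -0.8581, 0)–(-0.278828, -0.8581, 0)  len=0.9023
  (v8,v9,v2) [--+] → (-0.278828, -0.8581, 1.40379)–(-1.18114, -0.8581, 0.670595)  len=1.1626
  (v9,v0,v10) [-+-] → (-0.278828, -0.8581, 0)–(0.278828, -0.8581, 0)  len=0.5577
  (v9,v10,v2) [--+] → (0.278828, -0.8581, 1.40379)–(-0.278828, -0.8581, 1.40379)  len=0.5577
  (v10,v0,v11) [-+-] → (0.278828, -0.8581, 0)–(1.18114, -0.8581, 0)  len=0.9023
  (v10,v11,v2) [--+] → (1.18114, -0.8581, 0.670595)–(0.278828, -0.8581, 1.40379)  len=1.1626
  (v11,v0,v1) [-++] → (1.18114, -0.8581, 0)–(1.6912, -0.8581, 0)  len=0.5101
  (v11,v1,v2) [-++] → (1.6912, -0.8581, 0)–(1.18114, -0.8581, 0.670595)  len=0.8425

Chained into 1 loop(s):
  loop 1: 10 segments, perimeter = 7.9504
Total perimeter = 7.950

loops=1 perimeter=7.950


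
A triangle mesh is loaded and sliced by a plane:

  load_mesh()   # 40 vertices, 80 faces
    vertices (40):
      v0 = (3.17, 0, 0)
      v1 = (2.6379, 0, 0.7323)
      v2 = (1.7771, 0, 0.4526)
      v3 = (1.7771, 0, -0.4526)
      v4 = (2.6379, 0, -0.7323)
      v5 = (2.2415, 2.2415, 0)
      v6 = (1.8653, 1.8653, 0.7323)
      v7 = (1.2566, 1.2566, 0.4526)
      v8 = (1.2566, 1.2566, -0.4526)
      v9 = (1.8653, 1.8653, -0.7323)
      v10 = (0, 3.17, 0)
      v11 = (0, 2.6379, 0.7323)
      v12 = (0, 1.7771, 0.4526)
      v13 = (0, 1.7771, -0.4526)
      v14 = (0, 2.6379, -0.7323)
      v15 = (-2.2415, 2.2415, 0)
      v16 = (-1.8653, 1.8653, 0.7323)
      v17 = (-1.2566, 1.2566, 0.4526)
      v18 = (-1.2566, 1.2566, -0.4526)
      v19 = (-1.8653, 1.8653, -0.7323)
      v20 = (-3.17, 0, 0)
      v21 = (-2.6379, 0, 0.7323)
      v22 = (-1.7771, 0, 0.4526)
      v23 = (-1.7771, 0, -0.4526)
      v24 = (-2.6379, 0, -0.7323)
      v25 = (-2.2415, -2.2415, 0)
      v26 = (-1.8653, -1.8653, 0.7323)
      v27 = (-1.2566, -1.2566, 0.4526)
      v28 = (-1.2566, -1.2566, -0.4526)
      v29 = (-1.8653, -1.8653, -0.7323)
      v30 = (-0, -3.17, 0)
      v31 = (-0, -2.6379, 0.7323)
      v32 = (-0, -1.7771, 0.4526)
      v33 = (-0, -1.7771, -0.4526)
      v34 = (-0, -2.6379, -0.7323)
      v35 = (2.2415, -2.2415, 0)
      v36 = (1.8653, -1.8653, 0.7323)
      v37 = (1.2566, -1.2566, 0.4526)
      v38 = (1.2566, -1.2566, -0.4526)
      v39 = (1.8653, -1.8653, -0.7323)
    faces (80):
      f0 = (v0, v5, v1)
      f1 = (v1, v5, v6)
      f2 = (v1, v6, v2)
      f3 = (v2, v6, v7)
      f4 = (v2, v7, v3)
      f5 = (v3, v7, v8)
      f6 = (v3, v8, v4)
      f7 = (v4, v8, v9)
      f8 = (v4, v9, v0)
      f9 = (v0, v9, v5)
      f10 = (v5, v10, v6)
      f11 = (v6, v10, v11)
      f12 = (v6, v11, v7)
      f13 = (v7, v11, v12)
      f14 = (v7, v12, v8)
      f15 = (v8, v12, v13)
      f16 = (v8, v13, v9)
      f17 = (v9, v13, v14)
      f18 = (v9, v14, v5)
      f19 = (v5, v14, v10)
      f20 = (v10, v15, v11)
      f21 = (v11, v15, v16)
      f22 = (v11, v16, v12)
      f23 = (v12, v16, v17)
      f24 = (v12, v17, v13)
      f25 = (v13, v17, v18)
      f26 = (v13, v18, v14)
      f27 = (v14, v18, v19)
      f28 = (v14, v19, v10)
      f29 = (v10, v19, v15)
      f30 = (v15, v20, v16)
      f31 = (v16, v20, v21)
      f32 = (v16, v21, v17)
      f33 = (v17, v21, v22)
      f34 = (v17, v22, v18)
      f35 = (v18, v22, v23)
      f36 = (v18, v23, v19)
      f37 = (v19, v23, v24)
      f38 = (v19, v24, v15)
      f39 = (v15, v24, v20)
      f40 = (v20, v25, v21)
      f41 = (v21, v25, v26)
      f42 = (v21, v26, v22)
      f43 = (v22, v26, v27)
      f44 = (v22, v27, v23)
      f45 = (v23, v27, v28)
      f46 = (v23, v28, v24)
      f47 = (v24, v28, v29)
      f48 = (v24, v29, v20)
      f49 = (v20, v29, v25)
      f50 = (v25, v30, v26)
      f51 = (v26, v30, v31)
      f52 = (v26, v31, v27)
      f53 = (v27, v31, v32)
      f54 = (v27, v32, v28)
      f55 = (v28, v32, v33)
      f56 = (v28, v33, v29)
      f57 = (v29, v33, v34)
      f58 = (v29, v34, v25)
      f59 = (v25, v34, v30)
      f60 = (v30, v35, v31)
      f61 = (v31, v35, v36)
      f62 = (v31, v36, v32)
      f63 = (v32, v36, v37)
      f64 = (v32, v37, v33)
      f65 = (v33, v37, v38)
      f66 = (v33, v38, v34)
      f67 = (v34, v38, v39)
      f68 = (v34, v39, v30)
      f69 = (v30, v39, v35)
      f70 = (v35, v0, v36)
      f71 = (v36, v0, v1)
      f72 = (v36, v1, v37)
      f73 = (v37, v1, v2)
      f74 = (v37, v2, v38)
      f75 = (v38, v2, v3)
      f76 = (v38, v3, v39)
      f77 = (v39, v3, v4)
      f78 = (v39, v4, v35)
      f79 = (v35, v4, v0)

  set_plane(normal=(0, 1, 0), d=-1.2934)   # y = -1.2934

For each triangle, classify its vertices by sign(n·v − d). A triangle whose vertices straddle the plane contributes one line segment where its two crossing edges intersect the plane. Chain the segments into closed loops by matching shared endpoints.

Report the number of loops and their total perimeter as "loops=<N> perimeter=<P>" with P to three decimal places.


Straddling triangles (24 of 80):
  (v20,v25,v21) [+-+] → (-2.63423, -1.2934, 0)–(-2.40917, -1.2934, 0.309745)  len=0.3829
  (v21,v25,v26) [+--] → (-2.40917, -1.2934, 0.309745)–(-2.10218, -1.2934, 0.7323)  len=0.5223
  (v21,v26,v22) [+-+] → (-2.10218, -1.2934, 0.7323)–(-1.83826, -1.2934, 0.646544)  len=0.2775
  (v22,v26,v27) [+-+] → (-1.83826, -1.2934, 0.646544)–(-1.2934, -1.2934, 0.46951)  len=0.5729
  (v24,v28,v29) [++-] → (-1.2934, -1.2934, -0.46951)–(-2.10218, -1.2934, -0.7323)  len=0.8504
  (v24,v29,v20) [+-+] → (-2.10218, -1.2934, -0.7323)–(-2.26532, -1.2934, -0.507777)  len=0.2775
  (v20,v29,v25) [+--] → (-2.26532, -1.2934, -0.507777)–(-2.63423, -1.2934, 0)  len=0.6276
  (v26,v31,v27) [--+] → (-1.22312, -1.2934, 0.460052)–(-1.2934, -1.2934, 0.46951)  len=0.0709
  (v27,v31,v32) [+--] → (-1.22312, -1.2934, 0.460052)–(-1.16776, -1.2934, 0.4526)  len=0.0559
  (v27,v32,v28) [+-+] → (-1.16776, -1.2934, 0.4526)–(-1.16776, -1.2934, -0.388601)  len=0.8412
  (v28,v32,v33) [+--] → (-1.16776, -1.2934, -0.388601)–(-1.16776, -1.2934, -0.4526)  len=0.0640
  (v28,v33,v29) [+--] → (-1.16776, -1.2934, -0.4526)–(-1.2934, -1.2934, -0.46951)  len=0.1268
  (v32,v36,v37) [--+] → (1.2934, -1.2934, 0.46951)–(1.16776, -1.2934, 0.4526)  len=0.1268
  (v32,v37,v33) [-+-] → (1.16776, -1.2934, 0.4526)–(1.16776, -1.2934, 0.388601)  len=0.0640
  (v33,v37,v38) [-++] → (1.16776, -1.2934, 0.388601)–(1.16776, -1.2934, -0.4526)  len=0.8412
  (v33,v38,v34) [-+-] → (1.16776, -1.2934, -0.4526)–(1.22312, -1.2934, -0.460052)  len=0.0559
  (v34,v38,v39) [-+-] → (1.22312, -1.2934, -0.460052)–(1.2934, -1.2934, -0.46951)  len=0.0709
  (v35,v0,v36) [-+-] → (2.63423, -1.2934, 0)–(2.26532, -1.2934, 0.507777)  len=0.6276
  (v36,v0,v1) [-++] → (2.26532, -1.2934, 0.507777)–(2.10218, -1.2934, 0.7323)  len=0.2775
  (v36,v1,v37) [-++] → (2.10218, -1.2934, 0.7323)–(1.2934, -1.2934, 0.46951)  len=0.8504
  (v38,v3,v39) [++-] → (1.83826, -1.2934, -0.646544)–(1.2934, -1.2934, -0.46951)  len=0.5729
  (v39,v3,v4) [-++] → (1.83826, -1.2934, -0.646544)–(2.10218, -1.2934, -0.7323)  len=0.2775
  (v39,v4,v35) [-+-] → (2.10218, -1.2934, -0.7323)–(2.40917, -1.2934, -0.309745)  len=0.5223
  (v35,v4,v0) [-++] → (2.40917, -1.2934, -0.309745)–(2.63423, -1.2934, 0)  len=0.3829

Chained into 2 loop(s):
  loop 1: 12 segments, perimeter = 4.6699
  loop 2: 12 segments, perimeter = 4.6699
Total perimeter = 9.340

loops=2 perimeter=9.340


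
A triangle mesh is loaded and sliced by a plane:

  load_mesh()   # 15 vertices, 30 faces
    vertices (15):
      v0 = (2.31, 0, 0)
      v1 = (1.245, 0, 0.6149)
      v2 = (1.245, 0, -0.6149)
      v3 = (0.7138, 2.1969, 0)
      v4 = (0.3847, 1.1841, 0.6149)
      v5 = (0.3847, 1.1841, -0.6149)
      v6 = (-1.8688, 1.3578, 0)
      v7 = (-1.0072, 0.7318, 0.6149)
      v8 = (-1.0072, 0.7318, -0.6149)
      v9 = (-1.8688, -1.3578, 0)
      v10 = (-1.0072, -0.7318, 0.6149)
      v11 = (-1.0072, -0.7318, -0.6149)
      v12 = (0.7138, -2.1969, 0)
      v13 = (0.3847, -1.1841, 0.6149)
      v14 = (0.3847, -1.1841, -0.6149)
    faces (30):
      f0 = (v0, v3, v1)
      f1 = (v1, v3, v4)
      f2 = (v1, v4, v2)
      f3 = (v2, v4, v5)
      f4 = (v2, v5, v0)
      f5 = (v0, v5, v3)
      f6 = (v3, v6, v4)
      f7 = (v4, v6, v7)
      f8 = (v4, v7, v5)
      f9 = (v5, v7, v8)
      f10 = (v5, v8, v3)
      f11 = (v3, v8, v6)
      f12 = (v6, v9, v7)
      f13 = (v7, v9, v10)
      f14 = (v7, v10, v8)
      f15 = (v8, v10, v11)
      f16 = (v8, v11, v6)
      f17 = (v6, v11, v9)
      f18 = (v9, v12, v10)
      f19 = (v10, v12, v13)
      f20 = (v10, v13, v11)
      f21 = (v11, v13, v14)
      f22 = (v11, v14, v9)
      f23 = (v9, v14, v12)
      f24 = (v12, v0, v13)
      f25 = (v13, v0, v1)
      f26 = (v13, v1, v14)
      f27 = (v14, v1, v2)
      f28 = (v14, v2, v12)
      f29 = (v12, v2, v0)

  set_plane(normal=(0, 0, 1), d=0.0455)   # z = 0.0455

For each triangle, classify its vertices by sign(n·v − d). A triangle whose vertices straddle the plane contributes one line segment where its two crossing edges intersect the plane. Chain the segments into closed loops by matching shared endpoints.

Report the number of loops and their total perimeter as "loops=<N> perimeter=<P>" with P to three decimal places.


Straddling triangles (20 of 30):
  (v0,v3,v1) [--+] → (0.753107, 2.03434, 0.0455)–(2.23119, 0, 0.0455)  len=2.5146
  (v1,v3,v4) [+-+] → (0.753107, 2.03434, 0.0455)–(0.689448, 2.12196, 0.0455)  len=0.1083
  (v1,v4,v2) [++-] → (0.783021, 0.635859, 0.0455)–(1.245, 0, 0.0455)  len=0.7860
  (v2,v4,v5) [-+-] → (0.783021, 0.635859, 0.0455)–(0.3847, 1.1841, 0.0455)  len=0.6777
  (v3,v6,v4) [--+] → (-1.70205, 1.34495, 0.0455)–(0.689448, 2.12196, 0.0455)  len=2.5146
  (v4,v6,v7) [+-+] → (-1.70205, 1.34495, 0.0455)–(-1.80505, 1.31148, 0.0455)  len=0.1083
  (v4,v7,v5) [++-] → (-0.362747, 0.941216, 0.0455)–(0.3847, 1.1841, 0.0455)  len=0.7859
  (v5,v7,v8) [-+-] → (-0.362747, 0.941216, 0.0455)–(-1.0072, 0.7318, 0.0455)  len=0.6776
  (v6,v9,v7) [--+] → (-1.80505, -1.20318, 0.0455)–(-1.80505, 1.31148, 0.0455)  len=2.5147
  (v7,v9,v10) [+-+] → (-1.80505, -1.20318, 0.0455)–(-1.80505, -1.31148, 0.0455)  len=0.1083
  (v7,v10,v8) [++-] → (-1.0072, -0.0541501, 0.0455)–(-1.0072, 0.7318, 0.0455)  len=0.7860
  (v8,v10,v11) [-+-] → (-1.0072, -0.0541501, 0.0455)–(-1.0072, -0.7318, 0.0455)  len=0.6776
  (v9,v12,v10) [--+] → (0.586453, -2.08849, 0.0455)–(-1.80505, -1.31148, 0.0455)  len=2.5146
  (v10,v12,v13) [+-+] → (0.586453, -2.08849, 0.0455)–(0.689448, -2.12196, 0.0455)  len=0.1083
  (v10,v13,v11) [++-] → (-0.259753, -0.974684, 0.0455)–(-1.0072, -0.7318, 0.0455)  len=0.7859
  (v11,v13,v14) [-+-] → (-0.259753, -0.974684, 0.0455)–(0.3847, -1.1841, 0.0455)  len=0.6776
  (v12,v0,v13) [--+] → (2.16754, -0.0876184, 0.0455)–(0.689448, -2.12196, 0.0455)  len=2.5146
  (v13,v0,v1) [+-+] → (2.16754, -0.0876184, 0.0455)–(2.23119, 0, 0.0455)  len=0.1083
  (v13,v1,v14) [++-] → (0.846679, -0.548241, 0.0455)–(0.3847, -1.1841, 0.0455)  len=0.7860
  (v14,v1,v2) [-+-] → (0.846679, -0.548241, 0.0455)–(1.245, 0, 0.0455)  len=0.6777

Chained into 2 loop(s):
  loop 1: 10 segments, perimeter = 13.1145
  loop 2: 10 segments, perimeter = 7.3179
Total perimeter = 20.432

loops=2 perimeter=20.432


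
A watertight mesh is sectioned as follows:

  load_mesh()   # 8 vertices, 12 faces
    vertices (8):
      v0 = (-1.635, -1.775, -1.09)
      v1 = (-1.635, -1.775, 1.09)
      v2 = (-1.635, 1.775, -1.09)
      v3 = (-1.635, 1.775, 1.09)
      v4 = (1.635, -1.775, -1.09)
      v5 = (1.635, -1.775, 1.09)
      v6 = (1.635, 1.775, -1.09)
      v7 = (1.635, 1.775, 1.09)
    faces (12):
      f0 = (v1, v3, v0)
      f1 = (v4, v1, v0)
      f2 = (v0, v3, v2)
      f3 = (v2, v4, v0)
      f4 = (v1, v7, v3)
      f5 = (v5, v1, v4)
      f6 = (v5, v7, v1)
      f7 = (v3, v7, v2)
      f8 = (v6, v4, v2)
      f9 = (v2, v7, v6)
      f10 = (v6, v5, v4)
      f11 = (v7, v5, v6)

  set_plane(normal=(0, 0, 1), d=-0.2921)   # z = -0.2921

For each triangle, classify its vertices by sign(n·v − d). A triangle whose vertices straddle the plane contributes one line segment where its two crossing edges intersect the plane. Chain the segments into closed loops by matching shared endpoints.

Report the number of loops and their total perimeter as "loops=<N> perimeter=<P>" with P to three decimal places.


loops=1 perimeter=13.640

Straddling triangles (8 of 12):
  (v1,v3,v0) [++-] → (-1.635, -0.475667, -0.2921)–(-1.635, -1.775, -0.2921)  len=1.2993
  (v4,v1,v0) [-+-] → (0.43815, -1.775, -0.2921)–(-1.635, -1.775, -0.2921)  len=2.0732
  (v0,v3,v2) [-+-] → (-1.635, -0.475667, -0.2921)–(-1.635, 1.775, -0.2921)  len=2.2507
  (v5,v1,v4) [++-] → (0.43815, -1.775, -0.2921)–(1.635, -1.775, -0.2921)  len=1.1968
  (v3,v7,v2) [++-] → (-0.43815, 1.775, -0.2921)–(-1.635, 1.775, -0.2921)  len=1.1968
  (v2,v7,v6) [-+-] → (-0.43815, 1.775, -0.2921)–(1.635, 1.775, -0.2921)  len=2.0732
  (v6,v5,v4) [-+-] → (1.635, 0.475667, -0.2921)–(1.635, -1.775, -0.2921)  len=2.2507
  (v7,v5,v6) [++-] → (1.635, 0.475667, -0.2921)–(1.635, 1.775, -0.2921)  len=1.2993

Chained into 1 loop(s):
  loop 1: 8 segments, perimeter = 13.6400
Total perimeter = 13.640


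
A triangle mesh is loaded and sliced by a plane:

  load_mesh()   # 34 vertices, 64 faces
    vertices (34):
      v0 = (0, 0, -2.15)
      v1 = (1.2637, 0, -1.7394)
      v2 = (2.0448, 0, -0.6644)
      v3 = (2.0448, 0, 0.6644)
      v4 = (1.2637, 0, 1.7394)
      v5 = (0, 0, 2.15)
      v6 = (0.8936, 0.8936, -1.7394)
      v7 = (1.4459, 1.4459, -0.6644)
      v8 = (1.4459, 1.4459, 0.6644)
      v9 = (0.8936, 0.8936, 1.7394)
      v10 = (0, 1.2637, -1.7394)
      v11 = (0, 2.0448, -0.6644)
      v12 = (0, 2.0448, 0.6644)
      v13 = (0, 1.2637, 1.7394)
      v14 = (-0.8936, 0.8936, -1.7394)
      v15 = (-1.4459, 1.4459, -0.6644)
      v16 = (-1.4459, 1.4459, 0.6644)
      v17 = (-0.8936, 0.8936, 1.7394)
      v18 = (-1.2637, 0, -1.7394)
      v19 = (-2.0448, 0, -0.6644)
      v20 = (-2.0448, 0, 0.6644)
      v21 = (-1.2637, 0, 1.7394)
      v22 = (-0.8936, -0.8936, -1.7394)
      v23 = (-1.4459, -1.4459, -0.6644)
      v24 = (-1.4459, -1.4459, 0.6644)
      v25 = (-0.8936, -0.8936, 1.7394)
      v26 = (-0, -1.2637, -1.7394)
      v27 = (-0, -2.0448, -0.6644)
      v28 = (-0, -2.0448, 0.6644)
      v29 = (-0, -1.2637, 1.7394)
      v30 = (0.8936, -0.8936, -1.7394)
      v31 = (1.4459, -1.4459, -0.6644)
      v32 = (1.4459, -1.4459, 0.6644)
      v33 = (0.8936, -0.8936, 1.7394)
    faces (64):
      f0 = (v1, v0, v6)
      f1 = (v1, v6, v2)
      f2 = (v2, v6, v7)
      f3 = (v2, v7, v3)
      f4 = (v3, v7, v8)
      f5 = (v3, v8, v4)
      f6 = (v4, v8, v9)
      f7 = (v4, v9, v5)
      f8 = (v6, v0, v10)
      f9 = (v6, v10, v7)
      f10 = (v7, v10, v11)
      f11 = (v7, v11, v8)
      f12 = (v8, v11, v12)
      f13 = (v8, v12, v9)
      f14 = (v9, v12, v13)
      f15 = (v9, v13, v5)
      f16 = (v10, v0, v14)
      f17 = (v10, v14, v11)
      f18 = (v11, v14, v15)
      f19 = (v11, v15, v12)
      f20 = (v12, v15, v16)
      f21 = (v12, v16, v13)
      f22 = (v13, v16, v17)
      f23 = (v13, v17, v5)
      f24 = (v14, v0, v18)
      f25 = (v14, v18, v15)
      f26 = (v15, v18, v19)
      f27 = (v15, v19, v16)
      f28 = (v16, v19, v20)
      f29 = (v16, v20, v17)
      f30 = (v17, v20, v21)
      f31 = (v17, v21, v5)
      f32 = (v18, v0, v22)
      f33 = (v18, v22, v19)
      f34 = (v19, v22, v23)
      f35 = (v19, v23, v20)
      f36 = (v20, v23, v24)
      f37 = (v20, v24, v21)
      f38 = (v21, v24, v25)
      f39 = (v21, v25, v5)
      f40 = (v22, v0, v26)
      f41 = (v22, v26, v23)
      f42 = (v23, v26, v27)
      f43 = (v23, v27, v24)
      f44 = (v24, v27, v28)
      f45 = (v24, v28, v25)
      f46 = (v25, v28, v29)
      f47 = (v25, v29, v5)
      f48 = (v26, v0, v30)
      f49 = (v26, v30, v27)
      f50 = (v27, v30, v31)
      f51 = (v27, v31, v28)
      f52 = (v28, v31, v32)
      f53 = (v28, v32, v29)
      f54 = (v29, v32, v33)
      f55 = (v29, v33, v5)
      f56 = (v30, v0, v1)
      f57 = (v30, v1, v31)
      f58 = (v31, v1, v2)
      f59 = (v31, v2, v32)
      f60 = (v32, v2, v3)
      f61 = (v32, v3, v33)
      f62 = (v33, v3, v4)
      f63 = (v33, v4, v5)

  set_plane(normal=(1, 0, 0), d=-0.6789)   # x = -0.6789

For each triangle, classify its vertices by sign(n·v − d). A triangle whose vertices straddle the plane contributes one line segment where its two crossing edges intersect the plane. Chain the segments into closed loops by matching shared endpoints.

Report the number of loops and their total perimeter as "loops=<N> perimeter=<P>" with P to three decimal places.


loops=1 perimeter=11.990

Straddling triangles (20 of 64):
  (v10,v0,v14) [++-] → (-0.6789, 0.6789, -1.83805)–(-0.6789, 0.982522, -1.7394)  len=0.3192
  (v10,v14,v11) [+-+] → (-0.6789, 0.982522, -1.7394)–(-0.6789, 1.17019, -1.48112)  len=0.3193
  (v11,v14,v15) [+--] → (-0.6789, 1.17019, -1.48112)–(-0.6789, 1.7636, -0.6644)  len=1.0095
  (v11,v15,v12) [+-+] → (-0.6789, 1.7636, -0.6644)–(-0.6789, 1.7636, 0.0404825)  len=0.7049
  (v12,v15,v16) [+--] → (-0.6789, 1.7636, 0.0404825)–(-0.6789, 1.7636, 0.6644)  len=0.6239
  (v12,v16,v13) [+-+] → (-0.6789, 1.7636, 0.6644)–(-0.6789, 1.34925, 1.23465)  len=0.7049
  (v13,v16,v17) [+--] → (-0.6789, 1.34925, 1.23465)–(-0.6789, 0.982522, 1.7394)  len=0.6239
  (v13,v17,v5) [+-+] → (-0.6789, 0.982522, 1.7394)–(-0.6789, 0.6789, 1.83805)  len=0.3192
  (v14,v0,v18) [-+-] → (-0.6789, 0.6789, -1.83805)–(-0.6789, 0, -1.92941)  len=0.6850
  (v17,v21,v5) [--+] → (-0.6789, 0, 1.92941)–(-0.6789, 0.6789, 1.83805)  len=0.6850
  (v18,v0,v22) [-+-] → (-0.6789, 0, -1.92941)–(-0.6789, -0.6789, -1.83805)  len=0.6850
  (v21,v25,v5) [--+] → (-0.6789, -0.6789, 1.83805)–(-0.6789, 0, 1.92941)  len=0.6850
  (v22,v0,v26) [-++] → (-0.6789, -0.6789, -1.83805)–(-0.6789, -0.982522, -1.7394)  len=0.3192
  (v22,v26,v23) [-+-] → (-0.6789, -0.982522, -1.7394)–(-0.6789, -1.34925, -1.23465)  len=0.6239
  (v23,v26,v27) [-++] → (-0.6789, -1.34925, -1.23465)–(-0.6789, -1.7636, -0.6644)  len=0.7049
  (v23,v27,v24) [-+-] → (-0.6789, -1.7636, -0.6644)–(-0.6789, -1.7636, -0.0404825)  len=0.6239
  (v24,v27,v28) [-++] → (-0.6789, -1.7636, -0.0404825)–(-0.6789, -1.7636, 0.6644)  len=0.7049
  (v24,v28,v25) [-+-] → (-0.6789, -1.7636, 0.6644)–(-0.6789, -1.17019, 1.48112)  len=1.0095
  (v25,v28,v29) [-++] → (-0.6789, -1.17019, 1.48112)–(-0.6789, -0.982522, 1.7394)  len=0.3193
  (v25,v29,v5) [-++] → (-0.6789, -0.982522, 1.7394)–(-0.6789, -0.6789, 1.83805)  len=0.3192

Chained into 1 loop(s):
  loop 1: 20 segments, perimeter = 11.9899
Total perimeter = 11.990


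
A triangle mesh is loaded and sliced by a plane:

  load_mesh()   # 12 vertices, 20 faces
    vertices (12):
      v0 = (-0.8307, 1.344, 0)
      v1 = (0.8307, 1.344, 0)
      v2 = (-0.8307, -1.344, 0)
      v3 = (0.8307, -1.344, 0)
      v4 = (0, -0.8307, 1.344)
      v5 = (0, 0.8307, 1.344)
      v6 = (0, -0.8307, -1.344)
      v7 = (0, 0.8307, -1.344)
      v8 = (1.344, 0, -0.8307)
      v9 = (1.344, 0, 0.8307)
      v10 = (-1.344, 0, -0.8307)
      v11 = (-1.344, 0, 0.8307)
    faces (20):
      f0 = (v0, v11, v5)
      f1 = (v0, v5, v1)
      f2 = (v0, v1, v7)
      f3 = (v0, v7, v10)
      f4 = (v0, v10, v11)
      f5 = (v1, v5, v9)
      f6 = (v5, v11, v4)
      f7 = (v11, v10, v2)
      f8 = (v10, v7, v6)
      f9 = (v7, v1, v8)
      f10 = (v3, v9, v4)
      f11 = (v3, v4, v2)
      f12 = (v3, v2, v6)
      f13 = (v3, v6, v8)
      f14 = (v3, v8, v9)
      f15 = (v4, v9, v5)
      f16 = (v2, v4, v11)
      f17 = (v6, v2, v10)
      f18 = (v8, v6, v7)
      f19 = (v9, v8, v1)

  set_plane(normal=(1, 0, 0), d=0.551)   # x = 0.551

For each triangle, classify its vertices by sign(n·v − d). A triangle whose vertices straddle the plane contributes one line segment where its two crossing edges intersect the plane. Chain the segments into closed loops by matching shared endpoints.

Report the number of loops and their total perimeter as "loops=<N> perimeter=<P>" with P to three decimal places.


loops=1 perimeter=7.751

Straddling triangles (10 of 20):
  (v0,v5,v1) [--+] → (0.551, 1.17117, 0.45253)–(0.551, 1.344, 0)  len=0.4844
  (v0,v1,v7) [-+-] → (0.551, 1.344, 0)–(0.551, 1.17117, -0.45253)  len=0.4844
  (v1,v5,v9) [+-+] → (0.551, 1.17117, 0.45253)–(0.551, 0.490138, 1.13356)  len=0.9631
  (v7,v1,v8) [-++] → (0.551, 1.17117, -0.45253)–(0.551, 0.490138, -1.13356)  len=0.9631
  (v3,v9,v4) [++-] → (0.551, -0.490138, 1.13356)–(0.551, -1.17117, 0.45253)  len=0.9631
  (v3,v4,v2) [+--] → (0.551, -1.17117, 0.45253)–(0.551, -1.344, 0)  len=0.4844
  (v3,v2,v6) [+--] → (0.551, -1.344, 0)–(0.551, -1.17117, -0.45253)  len=0.4844
  (v3,v6,v8) [+-+] → (0.551, -1.17117, -0.45253)–(0.551, -0.490138, -1.13356)  len=0.9631
  (v4,v9,v5) [-+-] → (0.551, -0.490138, 1.13356)–(0.551, 0.490138, 1.13356)  len=0.9803
  (v8,v6,v7) [+--] → (0.551, -0.490138, -1.13356)–(0.551, 0.490138, -1.13356)  len=0.9803

Chained into 1 loop(s):
  loop 1: 10 segments, perimeter = 7.7507
Total perimeter = 7.751


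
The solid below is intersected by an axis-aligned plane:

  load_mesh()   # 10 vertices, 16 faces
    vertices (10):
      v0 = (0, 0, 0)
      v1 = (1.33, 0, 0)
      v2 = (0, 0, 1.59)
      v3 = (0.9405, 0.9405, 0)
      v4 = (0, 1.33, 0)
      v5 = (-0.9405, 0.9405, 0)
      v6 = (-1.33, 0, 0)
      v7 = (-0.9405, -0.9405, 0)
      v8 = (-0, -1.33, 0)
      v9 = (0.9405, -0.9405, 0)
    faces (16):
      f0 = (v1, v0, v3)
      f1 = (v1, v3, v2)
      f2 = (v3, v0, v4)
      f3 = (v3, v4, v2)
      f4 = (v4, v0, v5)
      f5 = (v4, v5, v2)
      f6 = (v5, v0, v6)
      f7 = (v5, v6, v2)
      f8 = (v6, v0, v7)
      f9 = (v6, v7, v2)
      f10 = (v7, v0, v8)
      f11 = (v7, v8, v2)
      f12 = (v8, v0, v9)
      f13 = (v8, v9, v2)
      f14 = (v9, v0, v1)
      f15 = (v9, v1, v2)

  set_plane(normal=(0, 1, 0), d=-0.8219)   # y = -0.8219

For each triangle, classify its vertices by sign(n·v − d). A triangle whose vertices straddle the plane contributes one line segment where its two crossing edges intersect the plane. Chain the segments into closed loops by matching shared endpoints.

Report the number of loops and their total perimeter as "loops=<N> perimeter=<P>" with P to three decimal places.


Straddling triangles (8 of 16):
  (v6,v0,v7) [++-] → (-0.8219, -0.8219, 0)–(-0.989617, -0.8219, 0)  len=0.1677
  (v6,v7,v2) [+-+] → (-0.989617, -0.8219, 0)–(-0.8219, -0.8219, 0.200504)  len=0.2614
  (v7,v0,v8) [-+-] → (-0.8219, -0.8219, 0)–(0, -0.8219, 0)  len=0.8219
  (v7,v8,v2) [--+] → (0, -0.8219, 0.607428)–(-0.8219, -0.8219, 0.200504)  len=0.9171
  (v8,v0,v9) [-+-] → (0, -0.8219, 0)–(0.8219, -0.8219, 0)  len=0.8219
  (v8,v9,v2) [--+] → (0.8219, -0.8219, 0.200504)–(0, -0.8219, 0.607428)  len=0.9171
  (v9,v0,v1) [-++] → (0.8219, -0.8219, 0)–(0.989617, -0.8219, 0)  len=0.1677
  (v9,v1,v2) [-++] → (0.989617, -0.8219, 0)–(0.8219, -0.8219, 0.200504)  len=0.2614

Chained into 1 loop(s):
  loop 1: 8 segments, perimeter = 4.3363
Total perimeter = 4.336

loops=1 perimeter=4.336
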